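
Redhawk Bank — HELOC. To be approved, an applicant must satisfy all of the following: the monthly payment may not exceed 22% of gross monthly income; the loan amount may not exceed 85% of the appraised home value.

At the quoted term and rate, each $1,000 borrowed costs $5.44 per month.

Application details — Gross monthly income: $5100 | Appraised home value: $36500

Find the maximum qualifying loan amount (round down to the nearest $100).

$31,000

Payment cap: 22% × $5,100 = $1,122/month.
At $5.44 per $1,000, that supports 1,122/5.44 × 1,000 ≈ $206,250 → $206,200.
LTV cap: 85% × $36,500 = $31,025 → $31,000.
Binding constraint: loan-to-value.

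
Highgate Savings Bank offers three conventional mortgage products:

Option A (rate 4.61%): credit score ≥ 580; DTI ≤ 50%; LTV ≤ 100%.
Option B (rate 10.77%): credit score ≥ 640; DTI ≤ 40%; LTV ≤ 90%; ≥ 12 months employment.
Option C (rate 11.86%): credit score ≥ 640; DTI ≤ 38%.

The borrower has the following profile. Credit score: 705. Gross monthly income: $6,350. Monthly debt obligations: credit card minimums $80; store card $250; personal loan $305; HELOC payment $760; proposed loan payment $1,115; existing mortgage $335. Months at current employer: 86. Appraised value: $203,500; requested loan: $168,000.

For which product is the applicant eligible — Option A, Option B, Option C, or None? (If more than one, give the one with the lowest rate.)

Total debts = (80 + 250 + 305 + 760 + 1,115 + 335) = 2,845; DTI = 2,845/6,350 = 44.8%.
LTV = 168,000/203,500 = 82.6%.
Option A: score 705 ≥ 580; DTI 44.8% ≤ 50%; LTV 82.6% ≤ 100% → qualifies.
Option B: score 705 ≥ 640; DTI 44.8% > 40%; LTV 82.6% ≤ 90%; employment 86 ≥ 12 mo → does not qualify.
Option C: score 705 ≥ 640; DTI 44.8% > 38% → does not qualify.

Option A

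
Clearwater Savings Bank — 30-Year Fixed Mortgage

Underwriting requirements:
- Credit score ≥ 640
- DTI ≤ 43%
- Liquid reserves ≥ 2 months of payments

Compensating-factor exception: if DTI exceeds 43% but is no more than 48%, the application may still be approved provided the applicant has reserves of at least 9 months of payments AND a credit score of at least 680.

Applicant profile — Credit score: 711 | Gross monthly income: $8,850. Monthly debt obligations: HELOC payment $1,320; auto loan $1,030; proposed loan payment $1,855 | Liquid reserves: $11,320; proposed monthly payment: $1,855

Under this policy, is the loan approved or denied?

Denied

Credit score 711 ≥ 640 (meets base)
Total debts = (1,320 + 1,030 + 1,855) = 4,205. DTI = 4,205/8,850 = 47.5% > 43% — standard DTI limit exceeded.
Liquid reserves cover 11,320/1,855 = 6.1 months — ≥ 2 required
47.5% falls in the override range (43%–48%), so the compensating-factor test applies.
Override check — reserves: 6.1 mo (short of 9); score: 711 (ok).
Compensating-factor requirement not fully met.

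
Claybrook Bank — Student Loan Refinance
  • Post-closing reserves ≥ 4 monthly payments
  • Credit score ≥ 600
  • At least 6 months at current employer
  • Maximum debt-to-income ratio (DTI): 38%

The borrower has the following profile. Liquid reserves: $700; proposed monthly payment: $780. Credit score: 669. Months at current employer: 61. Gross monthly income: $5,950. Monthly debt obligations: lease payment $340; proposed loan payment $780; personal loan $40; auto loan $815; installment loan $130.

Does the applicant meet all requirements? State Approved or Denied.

Denied

Reserves = 700/780 = 0.9 months < 4
Credit score 669 ≥ 600 (meets)
Employment 61 ≥ 6 months
Total monthly debts = (340 + 780 + 40 + 815 + 130) = 2,105. Debt-to-income = 2,105/5,950 = 35.4% — meets 38% limit
Fails on reserves.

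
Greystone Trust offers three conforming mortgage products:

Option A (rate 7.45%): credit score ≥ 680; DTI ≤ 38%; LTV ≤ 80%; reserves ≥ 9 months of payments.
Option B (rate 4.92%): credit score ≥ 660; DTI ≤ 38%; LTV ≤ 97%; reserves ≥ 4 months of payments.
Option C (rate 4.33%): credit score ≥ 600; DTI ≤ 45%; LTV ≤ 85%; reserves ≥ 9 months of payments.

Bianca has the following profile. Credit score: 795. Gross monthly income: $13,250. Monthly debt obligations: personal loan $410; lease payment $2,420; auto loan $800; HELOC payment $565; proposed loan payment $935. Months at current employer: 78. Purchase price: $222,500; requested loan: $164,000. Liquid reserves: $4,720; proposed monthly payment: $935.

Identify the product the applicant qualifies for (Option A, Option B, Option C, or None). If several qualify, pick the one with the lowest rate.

Total debts = (410 + 2,420 + 800 + 565 + 935) = 5,130; DTI = 5,130/13,250 = 38.7%.
LTV = 164,000/222,500 = 73.7%.
Reserves = 4,720/935 = 5.0 months.
Option A: score 795 ≥ 680; DTI 38.7% > 38%; LTV 73.7% ≤ 80%; reserves 5.0 < 9 mo → does not qualify.
Option B: score 795 ≥ 660; DTI 38.7% > 38%; LTV 73.7% ≤ 97%; reserves 5.0 ≥ 4 mo → does not qualify.
Option C: score 795 ≥ 600; DTI 38.7% ≤ 45%; LTV 73.7% ≤ 85%; reserves 5.0 < 9 mo → does not qualify.

None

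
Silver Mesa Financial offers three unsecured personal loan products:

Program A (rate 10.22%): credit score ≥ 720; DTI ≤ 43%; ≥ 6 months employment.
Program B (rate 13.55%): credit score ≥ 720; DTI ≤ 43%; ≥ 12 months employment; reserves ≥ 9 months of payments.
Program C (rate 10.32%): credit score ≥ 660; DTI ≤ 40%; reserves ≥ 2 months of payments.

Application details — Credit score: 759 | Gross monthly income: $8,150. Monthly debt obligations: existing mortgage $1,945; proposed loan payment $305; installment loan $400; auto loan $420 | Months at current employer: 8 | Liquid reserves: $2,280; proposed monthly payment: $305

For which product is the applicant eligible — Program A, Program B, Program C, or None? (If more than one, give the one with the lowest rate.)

Total debts = (1,945 + 305 + 400 + 420) = 3,070; DTI = 3,070/8,150 = 37.7%.
Reserves = 2,280/305 = 7.5 months.
Program A: score 759 ≥ 720; DTI 37.7% ≤ 43%; employment 8 ≥ 6 mo → qualifies.
Program B: score 759 ≥ 720; DTI 37.7% ≤ 43%; employment 8 < 12 mo; reserves 7.5 < 9 mo → does not qualify.
Program C: score 759 ≥ 660; DTI 37.7% ≤ 40%; reserves 7.5 ≥ 2 mo → qualifies.
Qualifying: Program A, Program C. Lowest rate is 10.22% → Program A.

Program A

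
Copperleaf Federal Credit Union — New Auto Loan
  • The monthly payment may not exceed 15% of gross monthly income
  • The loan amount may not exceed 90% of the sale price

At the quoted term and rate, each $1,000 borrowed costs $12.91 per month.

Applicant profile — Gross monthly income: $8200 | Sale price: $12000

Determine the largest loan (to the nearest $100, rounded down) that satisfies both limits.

$10,800

Payment cap: 15% × $8,200 = $1,230/month.
At $12.91 per $1,000, that supports 1,230/12.91 × 1,000 ≈ $95,274 → $95,200.
LTV cap: 90% × $12,000 = $10,800 → $10,800.
Binding constraint: loan-to-value.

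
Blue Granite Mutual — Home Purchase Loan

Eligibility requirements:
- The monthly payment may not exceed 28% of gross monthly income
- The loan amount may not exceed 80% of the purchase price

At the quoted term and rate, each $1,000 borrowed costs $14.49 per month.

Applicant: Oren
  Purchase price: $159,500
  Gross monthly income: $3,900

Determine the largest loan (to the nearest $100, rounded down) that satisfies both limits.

$75,300

Payment cap: 28% × $3,900 = $1,092/month.
At $14.49 per $1,000, that supports 1,092/14.49 × 1,000 ≈ $75,362 → $75,300.
LTV cap: 80% × $159,500 = $127,600 → $127,600.
Binding constraint: payment-to-income.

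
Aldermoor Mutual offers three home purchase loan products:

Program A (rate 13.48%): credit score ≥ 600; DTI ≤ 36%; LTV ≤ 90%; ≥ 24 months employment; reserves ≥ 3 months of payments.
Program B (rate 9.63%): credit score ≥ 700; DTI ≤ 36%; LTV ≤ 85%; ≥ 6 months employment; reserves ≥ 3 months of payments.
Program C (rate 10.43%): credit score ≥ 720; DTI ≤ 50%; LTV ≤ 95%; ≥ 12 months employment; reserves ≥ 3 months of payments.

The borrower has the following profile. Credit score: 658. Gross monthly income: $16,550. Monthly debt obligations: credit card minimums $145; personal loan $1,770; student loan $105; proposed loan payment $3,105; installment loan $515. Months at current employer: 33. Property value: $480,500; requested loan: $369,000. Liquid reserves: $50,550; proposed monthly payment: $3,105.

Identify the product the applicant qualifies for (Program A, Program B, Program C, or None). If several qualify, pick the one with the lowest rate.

Total debts = (145 + 1,770 + 105 + 3,105 + 515) = 5,640; DTI = 5,640/16,550 = 34.1%.
LTV = 369,000/480,500 = 76.8%.
Reserves = 50,550/3,105 = 16.3 months.
Program A: score 658 ≥ 600; DTI 34.1% ≤ 36%; LTV 76.8% ≤ 90%; employment 33 ≥ 24 mo; reserves 16.3 ≥ 3 mo → qualifies.
Program B: score 658 < 700; DTI 34.1% ≤ 36%; LTV 76.8% ≤ 85%; employment 33 ≥ 6 mo; reserves 16.3 ≥ 3 mo → does not qualify.
Program C: score 658 < 720; DTI 34.1% ≤ 50%; LTV 76.8% ≤ 95%; employment 33 ≥ 12 mo; reserves 16.3 ≥ 3 mo → does not qualify.

Program A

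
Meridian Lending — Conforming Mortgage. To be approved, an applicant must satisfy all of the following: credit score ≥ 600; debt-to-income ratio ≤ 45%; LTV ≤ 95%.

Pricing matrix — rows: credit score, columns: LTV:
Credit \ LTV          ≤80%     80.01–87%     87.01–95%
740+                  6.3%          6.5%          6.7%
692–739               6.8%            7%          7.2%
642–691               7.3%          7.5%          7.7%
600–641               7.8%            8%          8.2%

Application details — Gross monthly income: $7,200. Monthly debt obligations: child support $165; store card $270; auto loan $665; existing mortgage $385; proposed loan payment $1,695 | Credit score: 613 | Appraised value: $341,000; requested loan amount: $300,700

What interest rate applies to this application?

8.2%

Credit score 613 ≥ 600; Total monthly debts = (165 + 270 + 665 + 385 + 1,695) = 3,180. DTI = 3,180/7,200 = 44.2% ≤ 45%
LTV = 300,700/341,000 = 88.2% ≤ 95%
Score 613 is in the 600–641 band; LTV 88.2% is in the 87.01–95% band → 8.2%.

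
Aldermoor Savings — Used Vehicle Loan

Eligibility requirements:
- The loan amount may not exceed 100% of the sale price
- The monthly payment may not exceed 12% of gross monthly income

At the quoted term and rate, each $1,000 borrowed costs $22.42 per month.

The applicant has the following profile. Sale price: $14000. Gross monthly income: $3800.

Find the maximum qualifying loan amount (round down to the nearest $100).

Payment cap: 12% × $3,800 = $456/month.
At $22.42 per $1,000, that supports 456/22.42 × 1,000 ≈ $20,338 → $20,300.
LTV cap: 100% × $14,000 = $14,000 → $14,000.
Binding constraint: loan-to-value.

$14,000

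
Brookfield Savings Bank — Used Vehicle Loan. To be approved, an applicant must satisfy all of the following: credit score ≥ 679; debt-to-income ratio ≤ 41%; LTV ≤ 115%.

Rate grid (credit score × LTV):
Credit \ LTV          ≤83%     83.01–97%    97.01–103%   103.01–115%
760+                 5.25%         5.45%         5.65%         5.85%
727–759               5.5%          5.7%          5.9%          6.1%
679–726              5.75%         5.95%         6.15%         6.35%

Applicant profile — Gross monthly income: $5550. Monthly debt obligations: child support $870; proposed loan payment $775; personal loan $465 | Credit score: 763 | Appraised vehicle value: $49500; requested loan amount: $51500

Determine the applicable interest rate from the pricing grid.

5.85%

Credit score 763 ≥ 679; Total monthly debts = (870 + 775 + 465) = 2,110. Debt-to-income = 2,110/5,550 = 38% — meets 41% limit
Loan-to-value = 51,500/49,500 = 104% — pass (115% max)
Credit 763 → row 760+; LTV 104% → column 103.01–115%. Grid cell → 5.85%.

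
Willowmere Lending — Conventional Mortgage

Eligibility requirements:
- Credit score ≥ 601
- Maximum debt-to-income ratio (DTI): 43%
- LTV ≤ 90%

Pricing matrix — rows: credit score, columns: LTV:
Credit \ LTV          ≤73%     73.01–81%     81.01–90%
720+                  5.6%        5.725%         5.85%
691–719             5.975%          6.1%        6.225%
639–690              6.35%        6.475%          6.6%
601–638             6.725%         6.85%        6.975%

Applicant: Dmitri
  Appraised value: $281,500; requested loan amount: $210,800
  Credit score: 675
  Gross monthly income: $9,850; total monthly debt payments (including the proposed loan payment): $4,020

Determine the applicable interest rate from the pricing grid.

6.475%

Credit score 675 ≥ 601; DTI = 4,020/9,850 = 40.8% ≤ 43%
LTV = 210,800/281,500 = 74.9% ≤ 90%
Row: 675 falls in 639–690. Column: 74.9% falls in 73.01–81%. Rate = 6.475%.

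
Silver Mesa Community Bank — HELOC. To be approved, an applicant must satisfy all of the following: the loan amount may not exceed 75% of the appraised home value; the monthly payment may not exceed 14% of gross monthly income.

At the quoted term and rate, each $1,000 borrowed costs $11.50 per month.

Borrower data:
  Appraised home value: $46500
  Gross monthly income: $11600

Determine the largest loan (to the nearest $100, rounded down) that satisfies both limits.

Payment cap: 14% × $11,600 = $1,624/month.
At $11.50 per $1,000, that supports 1,624/11.50 × 1,000 ≈ $141,217 → $141,200.
LTV cap: 75% × $46,500 = $34,875 → $34,800.
Binding constraint: loan-to-value.

$34,800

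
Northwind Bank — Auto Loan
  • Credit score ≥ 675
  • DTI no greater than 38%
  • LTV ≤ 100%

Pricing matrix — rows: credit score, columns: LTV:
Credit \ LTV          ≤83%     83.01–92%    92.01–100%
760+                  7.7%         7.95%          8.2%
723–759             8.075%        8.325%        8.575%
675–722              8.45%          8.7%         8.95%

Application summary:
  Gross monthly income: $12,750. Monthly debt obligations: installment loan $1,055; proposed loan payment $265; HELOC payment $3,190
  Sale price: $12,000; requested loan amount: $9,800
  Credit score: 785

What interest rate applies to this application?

7.7%

Credit score 785 ≥ 675; Total monthly debts = (1,055 + 265 + 3,190) = 4,510. DTI = 4,510/12,750 = 35.4% ≤ 38%
LTV: 9,800 ÷ 12,000 = 81.7%, within 100% cap
Credit 785 → row 760+; LTV 81.7% → column ≤83%. Grid cell → 7.7%.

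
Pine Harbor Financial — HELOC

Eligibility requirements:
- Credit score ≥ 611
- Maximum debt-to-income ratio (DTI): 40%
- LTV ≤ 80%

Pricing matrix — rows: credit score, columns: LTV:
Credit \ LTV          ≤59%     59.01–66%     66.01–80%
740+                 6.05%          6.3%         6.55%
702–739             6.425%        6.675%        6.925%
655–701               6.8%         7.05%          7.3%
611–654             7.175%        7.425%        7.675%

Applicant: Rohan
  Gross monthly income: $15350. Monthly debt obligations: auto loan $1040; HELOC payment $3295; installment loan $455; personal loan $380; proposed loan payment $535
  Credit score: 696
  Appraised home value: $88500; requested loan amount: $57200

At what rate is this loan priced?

Credit score 696 ≥ 611; Total monthly debts = (1,040 + 3,295 + 455 + 380 + 535) = 5,705. DTI: 5,705 ÷ 15,350 = 37.2%, within the 40% cap
LTV: 57,200 ÷ 88,500 = 64.6%, within 80% cap
Credit 696 → row 655–701; LTV 64.6% → column 59.01–66%. Grid cell → 7.05%.

7.05%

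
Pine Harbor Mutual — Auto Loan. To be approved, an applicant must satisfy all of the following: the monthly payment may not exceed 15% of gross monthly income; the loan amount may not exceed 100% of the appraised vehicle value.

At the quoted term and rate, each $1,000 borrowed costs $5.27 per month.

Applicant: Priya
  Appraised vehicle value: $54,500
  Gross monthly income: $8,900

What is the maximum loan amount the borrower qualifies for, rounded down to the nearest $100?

$54,500

Payment cap: 15% × $8,900 = $1,335/month.
At $5.27 per $1,000, that supports 1,335/5.27 × 1,000 ≈ $253,320 → $253,300.
LTV cap: 100% × $54,500 = $54,500 → $54,500.
Binding constraint: loan-to-value.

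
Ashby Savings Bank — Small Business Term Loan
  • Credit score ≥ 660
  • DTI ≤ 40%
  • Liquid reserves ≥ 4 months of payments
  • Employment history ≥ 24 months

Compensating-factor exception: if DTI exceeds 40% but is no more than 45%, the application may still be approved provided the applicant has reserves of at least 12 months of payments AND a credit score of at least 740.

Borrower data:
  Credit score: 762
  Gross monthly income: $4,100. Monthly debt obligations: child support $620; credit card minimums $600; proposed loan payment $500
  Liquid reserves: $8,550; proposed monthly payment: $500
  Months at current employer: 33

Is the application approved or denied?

Approved

Credit score 762 ≥ 660 (meets base)
Total debts = (620 + 600 + 500) = 1,720. DTI = 1,720/4,100 = 42% > 40% — standard DTI limit exceeded.
Reserves: 8,550 ÷ 500 = 17.1 months (meets 4-month minimum)
Employment 33 ≥ 24 months
42% falls in the override range (40%–45%), so the compensating-factor test applies.
Override check — reserves: 17.1 mo (ok); score: 762 (ok).
Both override conditions satisfied; DTI exception granted.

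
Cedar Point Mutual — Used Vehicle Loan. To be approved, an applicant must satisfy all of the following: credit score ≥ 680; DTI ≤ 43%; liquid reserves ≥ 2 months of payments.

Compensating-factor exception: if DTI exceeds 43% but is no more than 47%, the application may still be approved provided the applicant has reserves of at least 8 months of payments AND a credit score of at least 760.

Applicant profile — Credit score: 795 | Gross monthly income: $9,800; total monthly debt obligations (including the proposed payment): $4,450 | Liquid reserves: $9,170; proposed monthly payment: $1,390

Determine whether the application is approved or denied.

Denied

Credit score 795 ≥ 680 (meets base)
DTI: 4,450 ÷ 9,800 = 45.4%, over the 43% base limit.
Reserves = 9,170/1,390 = 6.6 months ≥ 2
DTI 45.4% is within the 43%–47% exception band; checking compensating factors.
Reserves 6.6 < 8 months; credit score 795 ≥ 760.
Override conditions not both satisfied; exception does not apply.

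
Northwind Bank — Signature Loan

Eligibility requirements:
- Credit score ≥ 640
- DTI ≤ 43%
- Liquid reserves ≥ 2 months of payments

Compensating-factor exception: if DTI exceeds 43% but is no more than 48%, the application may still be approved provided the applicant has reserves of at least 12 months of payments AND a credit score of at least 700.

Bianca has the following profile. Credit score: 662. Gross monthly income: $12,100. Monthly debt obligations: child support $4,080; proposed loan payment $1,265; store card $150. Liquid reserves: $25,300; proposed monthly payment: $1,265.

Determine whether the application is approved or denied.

Denied

Credit score 662 ≥ 640 (meets base)
Total debts = (4,080 + 1,265 + 150) = 5,495. DTI: 5,495 ÷ 12,100 = 45.4%, over the 43% base limit.
Reserves: 25,300 ÷ 1,265 = 20.0 months (meets 2-month minimum)
45.4% falls in the override range (43%–48%), so the compensating-factor test applies.
Override check — reserves: 20.0 mo (ok); score: 662 (below 700).
Override conditions not both satisfied; exception does not apply.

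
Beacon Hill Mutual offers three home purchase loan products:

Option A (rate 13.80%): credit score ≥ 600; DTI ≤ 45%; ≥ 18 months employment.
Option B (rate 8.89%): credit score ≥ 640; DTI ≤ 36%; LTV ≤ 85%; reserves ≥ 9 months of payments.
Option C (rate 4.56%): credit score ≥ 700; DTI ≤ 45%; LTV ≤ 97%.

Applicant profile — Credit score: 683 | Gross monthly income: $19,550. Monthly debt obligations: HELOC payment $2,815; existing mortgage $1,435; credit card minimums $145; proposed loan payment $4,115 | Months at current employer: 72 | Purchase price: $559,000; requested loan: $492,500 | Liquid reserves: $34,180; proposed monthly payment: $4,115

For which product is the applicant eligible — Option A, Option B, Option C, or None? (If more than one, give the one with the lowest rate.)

Total debts = (2,815 + 1,435 + 145 + 4,115) = 8,510; DTI = 8,510/19,550 = 43.5%.
LTV = 492,500/559,000 = 88.1%.
Reserves = 34,180/4,115 = 8.3 months.
Option A: score 683 ≥ 600; DTI 43.5% ≤ 45%; employment 72 ≥ 18 mo → qualifies.
Option B: score 683 ≥ 640; DTI 43.5% > 36%; LTV 88.1% > 85%; reserves 8.3 < 9 mo → does not qualify.
Option C: score 683 < 700; DTI 43.5% ≤ 45%; LTV 88.1% ≤ 97% → does not qualify.

Option A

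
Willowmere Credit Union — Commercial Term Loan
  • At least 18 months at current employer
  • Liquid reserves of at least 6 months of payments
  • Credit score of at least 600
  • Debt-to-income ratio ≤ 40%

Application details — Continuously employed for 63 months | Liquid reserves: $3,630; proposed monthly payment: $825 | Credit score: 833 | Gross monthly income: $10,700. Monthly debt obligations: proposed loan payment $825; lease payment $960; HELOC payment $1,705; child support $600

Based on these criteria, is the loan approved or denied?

Denied

Employment 63 ≥ 18 months
Reserves = 3,630/825 = 4.4 months < 6
Credit score 833 ≥ 600 (meets)
Total monthly debts = (825 + 960 + 1,705 + 600) = 4,090. DTI: 4,090 ÷ 10,700 = 38.2%, within the 40% cap
Fails on reserves.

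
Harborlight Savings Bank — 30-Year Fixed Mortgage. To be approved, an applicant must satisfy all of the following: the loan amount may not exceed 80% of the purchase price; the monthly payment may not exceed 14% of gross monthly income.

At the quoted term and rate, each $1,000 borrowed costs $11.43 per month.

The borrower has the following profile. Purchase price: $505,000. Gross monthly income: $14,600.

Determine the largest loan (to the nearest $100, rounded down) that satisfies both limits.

Payment cap: 14% × $14,600 = $2,044/month.
At $11.43 per $1,000, that supports 2,044/11.43 × 1,000 ≈ $178,827 → $178,800.
LTV cap: 80% × $505,000 = $404,000 → $404,000.
Binding constraint: payment-to-income.

$178,800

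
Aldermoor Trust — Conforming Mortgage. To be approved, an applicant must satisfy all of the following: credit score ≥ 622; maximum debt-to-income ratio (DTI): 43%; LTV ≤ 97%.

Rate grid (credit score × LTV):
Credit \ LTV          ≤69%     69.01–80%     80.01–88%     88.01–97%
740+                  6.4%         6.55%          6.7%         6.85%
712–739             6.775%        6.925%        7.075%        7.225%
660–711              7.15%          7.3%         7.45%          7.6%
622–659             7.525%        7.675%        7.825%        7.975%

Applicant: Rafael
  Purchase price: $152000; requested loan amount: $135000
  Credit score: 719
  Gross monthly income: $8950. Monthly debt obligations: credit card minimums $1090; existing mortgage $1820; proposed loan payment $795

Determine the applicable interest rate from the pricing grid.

Credit score 719 ≥ 622; Total monthly debts = (1,090 + 1,820 + 795) = 3,705. Debt-to-income = 3,705/8,950 = 41.4% — meets 43% limit
LTV: 135,000 ÷ 152,000 = 88.8%, within 97% cap
Score 719 is in the 712–739 band; LTV 88.8% is in the 88.01–97% band → 7.225%.

7.225%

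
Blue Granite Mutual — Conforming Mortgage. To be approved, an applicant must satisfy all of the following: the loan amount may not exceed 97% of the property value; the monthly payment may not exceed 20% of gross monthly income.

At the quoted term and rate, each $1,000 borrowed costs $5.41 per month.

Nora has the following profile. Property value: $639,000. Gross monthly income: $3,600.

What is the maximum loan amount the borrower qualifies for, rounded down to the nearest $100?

Payment cap: 20% × $3,600 = $720/month.
At $5.41 per $1,000, that supports 720/5.41 × 1,000 ≈ $133,086 → $133,000.
LTV cap: 97% × $639,000 = $619,830 → $619,800.
Binding constraint: payment-to-income.

$133,000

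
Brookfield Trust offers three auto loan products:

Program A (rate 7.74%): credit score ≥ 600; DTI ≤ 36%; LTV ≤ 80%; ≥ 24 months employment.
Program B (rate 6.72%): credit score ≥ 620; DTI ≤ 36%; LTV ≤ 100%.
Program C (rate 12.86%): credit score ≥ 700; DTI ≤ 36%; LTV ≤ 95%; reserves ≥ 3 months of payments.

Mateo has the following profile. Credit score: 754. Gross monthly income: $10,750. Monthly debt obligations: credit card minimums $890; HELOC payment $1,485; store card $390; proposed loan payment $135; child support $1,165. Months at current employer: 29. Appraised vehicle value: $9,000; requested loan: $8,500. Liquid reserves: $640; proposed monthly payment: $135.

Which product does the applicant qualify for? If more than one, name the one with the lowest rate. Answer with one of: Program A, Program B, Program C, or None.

None

Total debts = (890 + 1,485 + 390 + 135 + 1,165) = 4,065; DTI = 4,065/10,750 = 37.8%.
LTV = 8,500/9,000 = 94.4%.
Reserves = 640/135 = 4.7 months.
Program A: score 754 ≥ 600; DTI 37.8% > 36%; LTV 94.4% > 80%; employment 29 ≥ 24 mo → does not qualify.
Program B: score 754 ≥ 620; DTI 37.8% > 36%; LTV 94.4% ≤ 100% → does not qualify.
Program C: score 754 ≥ 700; DTI 37.8% > 36%; LTV 94.4% ≤ 95%; reserves 4.7 ≥ 3 mo → does not qualify.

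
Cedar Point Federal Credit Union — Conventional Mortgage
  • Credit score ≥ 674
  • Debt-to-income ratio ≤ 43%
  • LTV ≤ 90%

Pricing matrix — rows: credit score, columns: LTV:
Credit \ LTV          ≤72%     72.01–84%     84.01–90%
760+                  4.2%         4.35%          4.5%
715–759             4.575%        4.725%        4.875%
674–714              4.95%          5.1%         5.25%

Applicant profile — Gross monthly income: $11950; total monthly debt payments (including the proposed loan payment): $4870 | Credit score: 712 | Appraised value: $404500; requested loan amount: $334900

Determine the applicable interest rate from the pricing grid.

Credit score 712 ≥ 674; DTI = 4,870/11,950 = 40.8% ≤ 43%
LTV: 334,900 ÷ 404,500 = 82.8%, within 90% cap
Row: 712 falls in 674–714. Column: 82.8% falls in 72.01–84%. Rate = 5.1%.

5.1%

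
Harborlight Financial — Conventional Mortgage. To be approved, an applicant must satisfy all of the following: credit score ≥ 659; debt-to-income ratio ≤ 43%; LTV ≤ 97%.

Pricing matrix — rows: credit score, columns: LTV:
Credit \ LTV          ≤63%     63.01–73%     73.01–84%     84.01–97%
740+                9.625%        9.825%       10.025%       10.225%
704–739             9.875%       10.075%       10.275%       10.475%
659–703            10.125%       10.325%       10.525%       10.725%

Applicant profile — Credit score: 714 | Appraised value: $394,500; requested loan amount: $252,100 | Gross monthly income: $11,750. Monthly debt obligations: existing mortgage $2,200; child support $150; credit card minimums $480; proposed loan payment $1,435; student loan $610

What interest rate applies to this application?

10.075%

Credit score 714 ≥ 659; Total monthly debts = (2,200 + 150 + 480 + 1,435 + 610) = 4,875. Debt-to-income = 4,875/11,750 = 41.5% — meets 43% limit
LTV: 252,100 ÷ 394,500 = 63.9%, within 97% cap
Credit 714 → row 704–739; LTV 63.9% → column 63.01–73%. Grid cell → 10.075%.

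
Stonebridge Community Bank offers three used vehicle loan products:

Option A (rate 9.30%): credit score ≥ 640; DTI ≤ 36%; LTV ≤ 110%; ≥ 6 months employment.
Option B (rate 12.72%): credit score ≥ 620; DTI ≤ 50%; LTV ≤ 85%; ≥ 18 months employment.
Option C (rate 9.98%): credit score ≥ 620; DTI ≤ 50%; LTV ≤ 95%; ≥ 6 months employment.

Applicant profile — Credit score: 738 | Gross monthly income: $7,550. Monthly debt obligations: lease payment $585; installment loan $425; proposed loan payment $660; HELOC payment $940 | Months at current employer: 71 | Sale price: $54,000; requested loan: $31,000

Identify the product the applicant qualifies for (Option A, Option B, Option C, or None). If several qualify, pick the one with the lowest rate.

Option A

Total debts = (585 + 425 + 660 + 940) = 2,610; DTI = 2,610/7,550 = 34.6%.
LTV = 31,000/54,000 = 57.4%.
Option A: score 738 ≥ 640; DTI 34.6% ≤ 36%; LTV 57.4% ≤ 110%; employment 71 ≥ 6 mo → qualifies.
Option B: score 738 ≥ 620; DTI 34.6% ≤ 50%; LTV 57.4% ≤ 85%; employment 71 ≥ 18 mo → qualifies.
Option C: score 738 ≥ 620; DTI 34.6% ≤ 50%; LTV 57.4% ≤ 95%; employment 71 ≥ 6 mo → qualifies.
Qualifying: Option A, Option B, Option C. Lowest rate is 9.30% → Option A.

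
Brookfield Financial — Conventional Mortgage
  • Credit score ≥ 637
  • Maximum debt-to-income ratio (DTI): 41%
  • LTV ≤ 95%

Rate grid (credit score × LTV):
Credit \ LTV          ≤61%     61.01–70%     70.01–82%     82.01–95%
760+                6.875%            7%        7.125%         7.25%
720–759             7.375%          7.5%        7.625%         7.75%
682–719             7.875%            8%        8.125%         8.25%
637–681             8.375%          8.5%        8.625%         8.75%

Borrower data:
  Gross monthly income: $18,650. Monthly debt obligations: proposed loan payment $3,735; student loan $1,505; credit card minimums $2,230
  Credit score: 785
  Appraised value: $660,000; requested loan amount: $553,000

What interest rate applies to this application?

Credit score 785 ≥ 637; Total monthly debts = (3,735 + 1,505 + 2,230) = 7,470. DTI = 7,470/18,650 = 40.1% ≤ 41%
LTV = 553,000/660,000 = 83.8% ≤ 95%
Row: 785 falls in 760+. Column: 83.8% falls in 82.01–95%. Rate = 7.25%.

7.25%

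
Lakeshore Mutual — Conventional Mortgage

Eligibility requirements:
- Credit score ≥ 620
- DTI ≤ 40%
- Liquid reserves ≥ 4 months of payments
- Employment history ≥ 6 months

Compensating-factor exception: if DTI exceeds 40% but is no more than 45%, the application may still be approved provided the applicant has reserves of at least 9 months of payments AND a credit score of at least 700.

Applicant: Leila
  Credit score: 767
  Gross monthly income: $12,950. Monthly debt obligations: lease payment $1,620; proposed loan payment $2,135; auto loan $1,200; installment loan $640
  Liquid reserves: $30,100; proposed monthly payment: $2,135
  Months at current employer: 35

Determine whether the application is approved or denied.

Credit score 767 ≥ 620 (meets base)
Total debts = (1,620 + 2,135 + 1,200 + 640) = 5,595. DTI = 5,595/12,950 = 43.2% > 40% — standard DTI limit exceeded.
Reserves = 30,100/2,135 = 14.1 months ≥ 4
Employment 35 ≥ 6 months
DTI 43.2% is within the 40%–45% exception band; checking compensating factors.
Reserves 14.1 ≥ 9 months; credit score 767 ≥ 700.
Both override conditions satisfied; DTI exception granted.

Approved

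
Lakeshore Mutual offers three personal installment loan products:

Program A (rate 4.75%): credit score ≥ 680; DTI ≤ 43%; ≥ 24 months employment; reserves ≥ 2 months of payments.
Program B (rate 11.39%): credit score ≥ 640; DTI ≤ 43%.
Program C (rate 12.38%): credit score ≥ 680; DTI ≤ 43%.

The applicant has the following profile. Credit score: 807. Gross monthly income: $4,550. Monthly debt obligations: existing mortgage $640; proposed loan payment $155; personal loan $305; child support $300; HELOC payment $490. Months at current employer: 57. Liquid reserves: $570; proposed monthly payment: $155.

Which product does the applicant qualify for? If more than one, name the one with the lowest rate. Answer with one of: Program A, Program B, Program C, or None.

Total debts = (640 + 155 + 305 + 300 + 490) = 1,890; DTI = 1,890/4,550 = 41.5%.
Reserves = 570/155 = 3.7 months.
Program A: score 807 ≥ 680; DTI 41.5% ≤ 43%; employment 57 ≥ 24 mo; reserves 3.7 ≥ 2 mo → qualifies.
Program B: score 807 ≥ 640; DTI 41.5% ≤ 43% → qualifies.
Program C: score 807 ≥ 680; DTI 41.5% ≤ 43% → qualifies.
Qualifying: Program A, Program B, Program C. Lowest rate is 4.75% → Program A.

Program A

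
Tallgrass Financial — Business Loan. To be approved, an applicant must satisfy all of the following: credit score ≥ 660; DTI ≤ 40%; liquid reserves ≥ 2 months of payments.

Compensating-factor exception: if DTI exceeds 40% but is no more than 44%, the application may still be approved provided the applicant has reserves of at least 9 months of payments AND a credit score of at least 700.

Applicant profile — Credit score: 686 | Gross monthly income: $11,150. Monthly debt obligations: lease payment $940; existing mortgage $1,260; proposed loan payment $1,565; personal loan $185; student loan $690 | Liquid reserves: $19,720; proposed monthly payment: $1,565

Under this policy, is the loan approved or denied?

Credit score 686 ≥ 660 (meets base)
Total debts = (940 + 1,260 + 1,565 + 185 + 690) = 4,640. DTI: 4,640 ÷ 11,150 = 41.6%, over the 40% base limit.
Reserves = 19,720/1,565 = 12.6 months ≥ 2
41.6% falls in the override range (40%–44%), so the compensating-factor test applies.
Reserves 12.6 ≥ 9 months; credit score 686 < 700.
Override conditions not both satisfied; exception does not apply.

Denied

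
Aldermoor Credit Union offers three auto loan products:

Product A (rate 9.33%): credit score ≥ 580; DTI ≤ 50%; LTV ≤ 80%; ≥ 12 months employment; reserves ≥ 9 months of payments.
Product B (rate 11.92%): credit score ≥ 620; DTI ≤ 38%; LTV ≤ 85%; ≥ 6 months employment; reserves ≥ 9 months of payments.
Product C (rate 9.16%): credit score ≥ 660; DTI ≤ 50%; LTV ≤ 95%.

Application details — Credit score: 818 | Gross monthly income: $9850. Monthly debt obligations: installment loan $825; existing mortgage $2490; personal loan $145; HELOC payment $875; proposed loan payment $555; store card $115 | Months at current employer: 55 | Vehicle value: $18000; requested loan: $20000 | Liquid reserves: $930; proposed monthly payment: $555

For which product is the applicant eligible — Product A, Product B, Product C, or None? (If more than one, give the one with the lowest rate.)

Total debts = (825 + 2,490 + 145 + 875 + 555 + 115) = 5,005; DTI = 5,005/9,850 = 50.8%.
LTV = 20,000/18,000 = 111.1%.
Reserves = 930/555 = 1.7 months.
Product A: score 818 ≥ 580; DTI 50.8% > 50%; LTV 111.1% > 80%; employment 55 ≥ 12 mo; reserves 1.7 < 9 mo → does not qualify.
Product B: score 818 ≥ 620; DTI 50.8% > 38%; LTV 111.1% > 85%; employment 55 ≥ 6 mo; reserves 1.7 < 9 mo → does not qualify.
Product C: score 818 ≥ 660; DTI 50.8% > 50%; LTV 111.1% > 95% → does not qualify.

None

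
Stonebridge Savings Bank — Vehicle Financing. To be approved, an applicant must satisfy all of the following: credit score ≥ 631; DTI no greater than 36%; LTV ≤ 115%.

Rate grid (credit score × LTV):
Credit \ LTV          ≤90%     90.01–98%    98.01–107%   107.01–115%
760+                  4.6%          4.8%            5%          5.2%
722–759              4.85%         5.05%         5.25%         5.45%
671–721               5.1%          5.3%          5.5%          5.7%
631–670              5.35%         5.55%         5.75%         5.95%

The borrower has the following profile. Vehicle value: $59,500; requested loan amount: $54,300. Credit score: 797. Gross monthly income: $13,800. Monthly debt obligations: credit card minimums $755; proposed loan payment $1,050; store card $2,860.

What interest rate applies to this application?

Credit score 797 ≥ 631; Total monthly debts = (755 + 1,050 + 2,860) = 4,665. DTI = 4,665/13,800 = 33.8% ≤ 36%
LTV: 54,300 ÷ 59,500 = 91.3%, within 115% cap
Credit 797 → row 760+; LTV 91.3% → column 90.01–98%. Grid cell → 4.8%.

4.8%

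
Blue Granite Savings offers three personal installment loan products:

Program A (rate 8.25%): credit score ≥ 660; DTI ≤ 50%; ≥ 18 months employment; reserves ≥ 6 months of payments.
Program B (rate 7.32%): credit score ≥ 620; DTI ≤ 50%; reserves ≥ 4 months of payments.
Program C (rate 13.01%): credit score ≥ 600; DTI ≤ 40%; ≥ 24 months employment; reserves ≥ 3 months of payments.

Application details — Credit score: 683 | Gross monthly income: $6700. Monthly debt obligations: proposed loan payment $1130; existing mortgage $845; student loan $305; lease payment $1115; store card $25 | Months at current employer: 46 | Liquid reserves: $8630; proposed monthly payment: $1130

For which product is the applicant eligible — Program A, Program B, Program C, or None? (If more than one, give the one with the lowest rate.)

Total debts = (1,130 + 845 + 305 + 1,115 + 25) = 3,420; DTI = 3,420/6,700 = 51%.
Reserves = 8,630/1,130 = 7.6 months.
Program A: score 683 ≥ 660; DTI 51% > 50%; employment 46 ≥ 18 mo; reserves 7.6 ≥ 6 mo → does not qualify.
Program B: score 683 ≥ 620; DTI 51% > 50%; reserves 7.6 ≥ 4 mo → does not qualify.
Program C: score 683 ≥ 600; DTI 51% > 40%; employment 46 ≥ 24 mo; reserves 7.6 ≥ 3 mo → does not qualify.

None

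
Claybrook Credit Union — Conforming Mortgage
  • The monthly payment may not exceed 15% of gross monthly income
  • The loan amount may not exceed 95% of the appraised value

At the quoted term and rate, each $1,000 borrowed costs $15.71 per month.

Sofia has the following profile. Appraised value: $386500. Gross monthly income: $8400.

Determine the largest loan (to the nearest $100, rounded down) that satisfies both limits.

$80,200

Payment cap: 15% × $8,400 = $1,260/month.
At $15.71 per $1,000, that supports 1,260/15.71 × 1,000 ≈ $80,203 → $80,200.
LTV cap: 95% × $386,500 = $367,175 → $367,100.
Binding constraint: payment-to-income.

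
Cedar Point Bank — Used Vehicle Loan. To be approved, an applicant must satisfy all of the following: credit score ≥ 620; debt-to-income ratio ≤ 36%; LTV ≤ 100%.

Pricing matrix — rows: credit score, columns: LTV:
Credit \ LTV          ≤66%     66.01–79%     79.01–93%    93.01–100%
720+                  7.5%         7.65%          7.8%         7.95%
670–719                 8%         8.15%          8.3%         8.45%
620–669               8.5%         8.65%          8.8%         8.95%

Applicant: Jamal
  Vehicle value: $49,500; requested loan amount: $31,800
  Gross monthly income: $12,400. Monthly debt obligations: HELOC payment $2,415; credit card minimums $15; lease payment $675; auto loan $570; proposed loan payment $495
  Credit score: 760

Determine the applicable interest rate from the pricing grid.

Credit score 760 ≥ 620; Total monthly debts = (2,415 + 15 + 675 + 570 + 495) = 4,170. Debt-to-income = 4,170/12,400 = 33.6% — meets 36% limit
LTV: 31,800 ÷ 49,500 = 64.2%, within 100% cap
Credit 760 → row 720+; LTV 64.2% → column ≤66%. Grid cell → 7.5%.

7.5%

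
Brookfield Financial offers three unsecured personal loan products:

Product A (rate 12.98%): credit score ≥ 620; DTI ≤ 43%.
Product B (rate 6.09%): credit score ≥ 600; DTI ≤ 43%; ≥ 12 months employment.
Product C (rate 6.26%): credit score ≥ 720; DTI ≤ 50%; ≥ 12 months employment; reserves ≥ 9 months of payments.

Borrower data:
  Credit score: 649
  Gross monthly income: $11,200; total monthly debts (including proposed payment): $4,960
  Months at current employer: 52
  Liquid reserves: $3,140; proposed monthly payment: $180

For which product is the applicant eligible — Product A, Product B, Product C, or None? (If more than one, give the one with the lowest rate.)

DTI = 4,960/11,200 = 44.3%.
Reserves = 3,140/180 = 17.4 months.
Product A: score 649 ≥ 620; DTI 44.3% > 43% → does not qualify.
Product B: score 649 ≥ 600; DTI 44.3% > 43%; employment 52 ≥ 12 mo → does not qualify.
Product C: score 649 < 720; DTI 44.3% ≤ 50%; employment 52 ≥ 12 mo; reserves 17.4 ≥ 9 mo → does not qualify.

None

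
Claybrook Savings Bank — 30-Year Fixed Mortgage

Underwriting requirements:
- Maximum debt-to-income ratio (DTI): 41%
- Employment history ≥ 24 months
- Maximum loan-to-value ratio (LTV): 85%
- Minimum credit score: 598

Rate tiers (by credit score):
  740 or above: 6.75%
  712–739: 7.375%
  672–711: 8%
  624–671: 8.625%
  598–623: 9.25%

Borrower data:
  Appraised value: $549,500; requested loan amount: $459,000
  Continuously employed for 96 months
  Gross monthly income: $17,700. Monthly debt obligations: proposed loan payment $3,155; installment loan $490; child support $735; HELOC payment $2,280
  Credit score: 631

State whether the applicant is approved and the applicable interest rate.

Credit score 631 ≥ 598 (meets minimum)
Total monthly debts = (3,155 + 490 + 735 + 2,280) = 6,660. Debt-to-income = 6,660/17,700 = 37.6% — meets 41% limit
Employment 96 ≥ 24 months
LTV: 459,000 ÷ 549,500 = 83.5%, within 85% cap
All requirements met. Score 631 falls in the 624–671 tier → 8.625%.

Approved at 8.625%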